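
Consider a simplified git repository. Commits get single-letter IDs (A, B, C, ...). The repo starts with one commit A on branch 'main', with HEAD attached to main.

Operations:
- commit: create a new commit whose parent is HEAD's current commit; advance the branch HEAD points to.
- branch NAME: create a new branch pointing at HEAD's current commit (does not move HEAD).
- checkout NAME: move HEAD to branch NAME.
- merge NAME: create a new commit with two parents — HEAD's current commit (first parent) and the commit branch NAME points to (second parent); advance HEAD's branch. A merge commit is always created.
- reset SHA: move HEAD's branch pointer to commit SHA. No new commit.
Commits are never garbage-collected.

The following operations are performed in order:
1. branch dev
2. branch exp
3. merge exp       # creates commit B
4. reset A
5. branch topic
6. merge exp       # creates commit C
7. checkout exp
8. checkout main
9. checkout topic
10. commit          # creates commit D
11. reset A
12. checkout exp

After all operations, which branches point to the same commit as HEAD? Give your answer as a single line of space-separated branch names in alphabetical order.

After op 1 (branch): HEAD=main@A [dev=A main=A]
After op 2 (branch): HEAD=main@A [dev=A exp=A main=A]
After op 3 (merge): HEAD=main@B [dev=A exp=A main=B]
After op 4 (reset): HEAD=main@A [dev=A exp=A main=A]
After op 5 (branch): HEAD=main@A [dev=A exp=A main=A topic=A]
After op 6 (merge): HEAD=main@C [dev=A exp=A main=C topic=A]
After op 7 (checkout): HEAD=exp@A [dev=A exp=A main=C topic=A]
After op 8 (checkout): HEAD=main@C [dev=A exp=A main=C topic=A]
After op 9 (checkout): HEAD=topic@A [dev=A exp=A main=C topic=A]
After op 10 (commit): HEAD=topic@D [dev=A exp=A main=C topic=D]
After op 11 (reset): HEAD=topic@A [dev=A exp=A main=C topic=A]
After op 12 (checkout): HEAD=exp@A [dev=A exp=A main=C topic=A]

Answer: dev exp topic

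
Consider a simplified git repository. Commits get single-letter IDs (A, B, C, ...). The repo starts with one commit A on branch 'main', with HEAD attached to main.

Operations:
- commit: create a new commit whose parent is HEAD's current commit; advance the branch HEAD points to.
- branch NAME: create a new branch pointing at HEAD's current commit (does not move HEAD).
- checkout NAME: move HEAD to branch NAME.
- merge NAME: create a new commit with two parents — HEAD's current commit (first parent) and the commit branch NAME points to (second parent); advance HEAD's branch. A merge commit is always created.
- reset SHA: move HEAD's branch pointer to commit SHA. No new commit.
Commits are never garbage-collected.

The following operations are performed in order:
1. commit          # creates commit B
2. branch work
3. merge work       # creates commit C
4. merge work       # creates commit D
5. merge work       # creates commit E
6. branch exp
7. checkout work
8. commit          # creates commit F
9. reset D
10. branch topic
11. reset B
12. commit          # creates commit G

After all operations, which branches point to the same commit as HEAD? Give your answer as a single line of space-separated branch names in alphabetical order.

Answer: work

Derivation:
After op 1 (commit): HEAD=main@B [main=B]
After op 2 (branch): HEAD=main@B [main=B work=B]
After op 3 (merge): HEAD=main@C [main=C work=B]
After op 4 (merge): HEAD=main@D [main=D work=B]
After op 5 (merge): HEAD=main@E [main=E work=B]
After op 6 (branch): HEAD=main@E [exp=E main=E work=B]
After op 7 (checkout): HEAD=work@B [exp=E main=E work=B]
After op 8 (commit): HEAD=work@F [exp=E main=E work=F]
After op 9 (reset): HEAD=work@D [exp=E main=E work=D]
After op 10 (branch): HEAD=work@D [exp=E main=E topic=D work=D]
After op 11 (reset): HEAD=work@B [exp=E main=E topic=D work=B]
After op 12 (commit): HEAD=work@G [exp=E main=E topic=D work=G]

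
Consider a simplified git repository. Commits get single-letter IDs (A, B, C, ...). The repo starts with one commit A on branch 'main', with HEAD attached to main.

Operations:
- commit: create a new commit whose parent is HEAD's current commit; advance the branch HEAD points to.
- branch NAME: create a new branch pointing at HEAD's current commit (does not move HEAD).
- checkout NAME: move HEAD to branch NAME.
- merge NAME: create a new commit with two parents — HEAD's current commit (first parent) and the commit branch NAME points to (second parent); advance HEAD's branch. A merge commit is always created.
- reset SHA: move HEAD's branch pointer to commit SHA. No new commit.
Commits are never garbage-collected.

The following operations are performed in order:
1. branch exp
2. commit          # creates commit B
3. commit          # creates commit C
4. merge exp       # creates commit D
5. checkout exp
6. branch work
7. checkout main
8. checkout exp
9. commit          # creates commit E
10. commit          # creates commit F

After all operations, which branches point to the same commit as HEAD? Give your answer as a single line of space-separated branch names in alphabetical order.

After op 1 (branch): HEAD=main@A [exp=A main=A]
After op 2 (commit): HEAD=main@B [exp=A main=B]
After op 3 (commit): HEAD=main@C [exp=A main=C]
After op 4 (merge): HEAD=main@D [exp=A main=D]
After op 5 (checkout): HEAD=exp@A [exp=A main=D]
After op 6 (branch): HEAD=exp@A [exp=A main=D work=A]
After op 7 (checkout): HEAD=main@D [exp=A main=D work=A]
After op 8 (checkout): HEAD=exp@A [exp=A main=D work=A]
After op 9 (commit): HEAD=exp@E [exp=E main=D work=A]
After op 10 (commit): HEAD=exp@F [exp=F main=D work=A]

Answer: exp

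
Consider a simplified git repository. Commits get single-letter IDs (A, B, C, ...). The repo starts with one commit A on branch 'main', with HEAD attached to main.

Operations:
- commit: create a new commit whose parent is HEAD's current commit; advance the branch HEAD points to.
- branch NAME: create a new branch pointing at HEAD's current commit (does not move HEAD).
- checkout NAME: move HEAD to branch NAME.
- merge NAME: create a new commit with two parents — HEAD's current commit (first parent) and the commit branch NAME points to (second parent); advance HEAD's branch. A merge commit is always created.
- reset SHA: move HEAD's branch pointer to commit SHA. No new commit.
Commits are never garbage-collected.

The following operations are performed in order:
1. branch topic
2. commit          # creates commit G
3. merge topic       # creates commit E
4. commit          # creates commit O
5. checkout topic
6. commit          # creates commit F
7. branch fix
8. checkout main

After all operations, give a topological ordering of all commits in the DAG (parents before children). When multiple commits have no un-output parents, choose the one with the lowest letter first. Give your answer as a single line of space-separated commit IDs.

After op 1 (branch): HEAD=main@A [main=A topic=A]
After op 2 (commit): HEAD=main@G [main=G topic=A]
After op 3 (merge): HEAD=main@E [main=E topic=A]
After op 4 (commit): HEAD=main@O [main=O topic=A]
After op 5 (checkout): HEAD=topic@A [main=O topic=A]
After op 6 (commit): HEAD=topic@F [main=O topic=F]
After op 7 (branch): HEAD=topic@F [fix=F main=O topic=F]
After op 8 (checkout): HEAD=main@O [fix=F main=O topic=F]
commit A: parents=[]
commit E: parents=['G', 'A']
commit F: parents=['A']
commit G: parents=['A']
commit O: parents=['E']

Answer: A F G E O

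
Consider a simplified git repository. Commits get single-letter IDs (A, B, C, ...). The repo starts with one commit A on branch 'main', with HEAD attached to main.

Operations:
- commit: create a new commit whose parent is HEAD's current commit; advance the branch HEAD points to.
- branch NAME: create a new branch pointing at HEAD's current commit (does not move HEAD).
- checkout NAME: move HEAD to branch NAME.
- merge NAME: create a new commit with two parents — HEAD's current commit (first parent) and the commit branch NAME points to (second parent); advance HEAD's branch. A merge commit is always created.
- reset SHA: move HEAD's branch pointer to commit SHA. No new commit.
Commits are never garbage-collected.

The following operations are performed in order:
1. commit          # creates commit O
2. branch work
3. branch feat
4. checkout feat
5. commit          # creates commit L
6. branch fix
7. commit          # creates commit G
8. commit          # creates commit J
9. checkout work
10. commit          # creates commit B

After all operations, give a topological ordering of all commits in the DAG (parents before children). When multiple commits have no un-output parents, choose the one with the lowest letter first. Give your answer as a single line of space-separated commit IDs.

After op 1 (commit): HEAD=main@O [main=O]
After op 2 (branch): HEAD=main@O [main=O work=O]
After op 3 (branch): HEAD=main@O [feat=O main=O work=O]
After op 4 (checkout): HEAD=feat@O [feat=O main=O work=O]
After op 5 (commit): HEAD=feat@L [feat=L main=O work=O]
After op 6 (branch): HEAD=feat@L [feat=L fix=L main=O work=O]
After op 7 (commit): HEAD=feat@G [feat=G fix=L main=O work=O]
After op 8 (commit): HEAD=feat@J [feat=J fix=L main=O work=O]
After op 9 (checkout): HEAD=work@O [feat=J fix=L main=O work=O]
After op 10 (commit): HEAD=work@B [feat=J fix=L main=O work=B]
commit A: parents=[]
commit B: parents=['O']
commit G: parents=['L']
commit J: parents=['G']
commit L: parents=['O']
commit O: parents=['A']

Answer: A O B L G J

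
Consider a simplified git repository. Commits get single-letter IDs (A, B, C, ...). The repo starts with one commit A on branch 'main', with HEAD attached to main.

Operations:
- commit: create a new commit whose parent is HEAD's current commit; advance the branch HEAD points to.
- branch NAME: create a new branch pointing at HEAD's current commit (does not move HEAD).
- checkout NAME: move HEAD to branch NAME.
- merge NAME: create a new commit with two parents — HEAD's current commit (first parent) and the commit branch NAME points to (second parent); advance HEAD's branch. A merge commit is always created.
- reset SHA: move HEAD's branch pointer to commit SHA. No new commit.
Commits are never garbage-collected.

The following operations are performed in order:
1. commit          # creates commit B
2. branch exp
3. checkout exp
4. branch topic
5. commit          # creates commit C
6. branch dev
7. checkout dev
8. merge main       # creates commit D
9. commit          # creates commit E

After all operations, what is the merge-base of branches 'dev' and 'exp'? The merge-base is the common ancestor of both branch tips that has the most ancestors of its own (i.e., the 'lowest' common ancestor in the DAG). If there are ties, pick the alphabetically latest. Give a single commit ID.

After op 1 (commit): HEAD=main@B [main=B]
After op 2 (branch): HEAD=main@B [exp=B main=B]
After op 3 (checkout): HEAD=exp@B [exp=B main=B]
After op 4 (branch): HEAD=exp@B [exp=B main=B topic=B]
After op 5 (commit): HEAD=exp@C [exp=C main=B topic=B]
After op 6 (branch): HEAD=exp@C [dev=C exp=C main=B topic=B]
After op 7 (checkout): HEAD=dev@C [dev=C exp=C main=B topic=B]
After op 8 (merge): HEAD=dev@D [dev=D exp=C main=B topic=B]
After op 9 (commit): HEAD=dev@E [dev=E exp=C main=B topic=B]
ancestors(dev=E): ['A', 'B', 'C', 'D', 'E']
ancestors(exp=C): ['A', 'B', 'C']
common: ['A', 'B', 'C']

Answer: C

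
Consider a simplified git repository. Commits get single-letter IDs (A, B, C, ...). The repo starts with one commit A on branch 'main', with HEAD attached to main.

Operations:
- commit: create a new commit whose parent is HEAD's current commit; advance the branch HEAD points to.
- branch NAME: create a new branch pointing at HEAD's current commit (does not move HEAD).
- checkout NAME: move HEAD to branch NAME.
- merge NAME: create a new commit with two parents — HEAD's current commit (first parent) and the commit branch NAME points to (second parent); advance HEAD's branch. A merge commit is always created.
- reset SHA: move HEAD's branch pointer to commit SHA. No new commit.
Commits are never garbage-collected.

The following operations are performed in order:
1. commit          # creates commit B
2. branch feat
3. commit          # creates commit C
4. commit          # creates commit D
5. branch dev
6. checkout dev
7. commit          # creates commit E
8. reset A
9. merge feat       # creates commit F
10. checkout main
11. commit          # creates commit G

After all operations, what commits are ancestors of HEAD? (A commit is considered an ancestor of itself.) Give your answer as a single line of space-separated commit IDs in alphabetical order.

After op 1 (commit): HEAD=main@B [main=B]
After op 2 (branch): HEAD=main@B [feat=B main=B]
After op 3 (commit): HEAD=main@C [feat=B main=C]
After op 4 (commit): HEAD=main@D [feat=B main=D]
After op 5 (branch): HEAD=main@D [dev=D feat=B main=D]
After op 6 (checkout): HEAD=dev@D [dev=D feat=B main=D]
After op 7 (commit): HEAD=dev@E [dev=E feat=B main=D]
After op 8 (reset): HEAD=dev@A [dev=A feat=B main=D]
After op 9 (merge): HEAD=dev@F [dev=F feat=B main=D]
After op 10 (checkout): HEAD=main@D [dev=F feat=B main=D]
After op 11 (commit): HEAD=main@G [dev=F feat=B main=G]

Answer: A B C D G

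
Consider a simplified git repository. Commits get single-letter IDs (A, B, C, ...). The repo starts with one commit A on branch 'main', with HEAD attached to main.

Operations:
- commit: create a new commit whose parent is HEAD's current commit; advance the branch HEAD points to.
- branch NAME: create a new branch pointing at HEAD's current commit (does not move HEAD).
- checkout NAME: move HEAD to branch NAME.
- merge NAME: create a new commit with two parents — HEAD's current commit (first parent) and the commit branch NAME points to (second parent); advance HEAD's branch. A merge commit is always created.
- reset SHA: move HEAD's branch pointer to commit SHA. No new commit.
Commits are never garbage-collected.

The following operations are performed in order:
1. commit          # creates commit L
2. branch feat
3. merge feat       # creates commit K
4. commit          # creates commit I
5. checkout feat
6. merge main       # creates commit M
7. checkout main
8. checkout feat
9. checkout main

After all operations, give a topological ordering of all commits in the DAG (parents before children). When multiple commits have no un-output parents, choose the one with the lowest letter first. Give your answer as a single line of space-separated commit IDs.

After op 1 (commit): HEAD=main@L [main=L]
After op 2 (branch): HEAD=main@L [feat=L main=L]
After op 3 (merge): HEAD=main@K [feat=L main=K]
After op 4 (commit): HEAD=main@I [feat=L main=I]
After op 5 (checkout): HEAD=feat@L [feat=L main=I]
After op 6 (merge): HEAD=feat@M [feat=M main=I]
After op 7 (checkout): HEAD=main@I [feat=M main=I]
After op 8 (checkout): HEAD=feat@M [feat=M main=I]
After op 9 (checkout): HEAD=main@I [feat=M main=I]
commit A: parents=[]
commit I: parents=['K']
commit K: parents=['L', 'L']
commit L: parents=['A']
commit M: parents=['L', 'I']

Answer: A L K I M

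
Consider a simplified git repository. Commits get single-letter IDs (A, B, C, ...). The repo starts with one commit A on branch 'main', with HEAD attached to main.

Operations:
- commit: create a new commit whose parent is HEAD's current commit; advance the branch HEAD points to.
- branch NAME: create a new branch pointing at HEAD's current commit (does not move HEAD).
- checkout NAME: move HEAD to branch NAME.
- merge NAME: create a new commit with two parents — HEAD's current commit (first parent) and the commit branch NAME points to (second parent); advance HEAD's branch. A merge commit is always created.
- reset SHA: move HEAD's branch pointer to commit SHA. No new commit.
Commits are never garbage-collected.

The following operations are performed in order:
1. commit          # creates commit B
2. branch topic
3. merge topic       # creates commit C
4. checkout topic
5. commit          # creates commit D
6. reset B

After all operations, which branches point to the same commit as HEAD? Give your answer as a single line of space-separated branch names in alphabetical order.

Answer: topic

Derivation:
After op 1 (commit): HEAD=main@B [main=B]
After op 2 (branch): HEAD=main@B [main=B topic=B]
After op 3 (merge): HEAD=main@C [main=C topic=B]
After op 4 (checkout): HEAD=topic@B [main=C topic=B]
After op 5 (commit): HEAD=topic@D [main=C topic=D]
After op 6 (reset): HEAD=topic@B [main=C topic=B]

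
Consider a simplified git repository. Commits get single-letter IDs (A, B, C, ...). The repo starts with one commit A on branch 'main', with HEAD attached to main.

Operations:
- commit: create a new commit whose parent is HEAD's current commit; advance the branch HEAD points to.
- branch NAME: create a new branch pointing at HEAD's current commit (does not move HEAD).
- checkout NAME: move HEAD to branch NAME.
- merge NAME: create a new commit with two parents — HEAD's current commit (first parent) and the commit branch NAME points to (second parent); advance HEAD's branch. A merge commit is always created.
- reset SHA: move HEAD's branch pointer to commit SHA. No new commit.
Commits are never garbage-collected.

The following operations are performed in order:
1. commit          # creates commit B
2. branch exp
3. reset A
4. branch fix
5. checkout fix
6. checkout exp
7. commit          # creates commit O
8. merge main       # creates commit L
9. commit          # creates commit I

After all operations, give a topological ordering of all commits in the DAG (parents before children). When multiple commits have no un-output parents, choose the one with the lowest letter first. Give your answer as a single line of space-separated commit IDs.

After op 1 (commit): HEAD=main@B [main=B]
After op 2 (branch): HEAD=main@B [exp=B main=B]
After op 3 (reset): HEAD=main@A [exp=B main=A]
After op 4 (branch): HEAD=main@A [exp=B fix=A main=A]
After op 5 (checkout): HEAD=fix@A [exp=B fix=A main=A]
After op 6 (checkout): HEAD=exp@B [exp=B fix=A main=A]
After op 7 (commit): HEAD=exp@O [exp=O fix=A main=A]
After op 8 (merge): HEAD=exp@L [exp=L fix=A main=A]
After op 9 (commit): HEAD=exp@I [exp=I fix=A main=A]
commit A: parents=[]
commit B: parents=['A']
commit I: parents=['L']
commit L: parents=['O', 'A']
commit O: parents=['B']

Answer: A B O L I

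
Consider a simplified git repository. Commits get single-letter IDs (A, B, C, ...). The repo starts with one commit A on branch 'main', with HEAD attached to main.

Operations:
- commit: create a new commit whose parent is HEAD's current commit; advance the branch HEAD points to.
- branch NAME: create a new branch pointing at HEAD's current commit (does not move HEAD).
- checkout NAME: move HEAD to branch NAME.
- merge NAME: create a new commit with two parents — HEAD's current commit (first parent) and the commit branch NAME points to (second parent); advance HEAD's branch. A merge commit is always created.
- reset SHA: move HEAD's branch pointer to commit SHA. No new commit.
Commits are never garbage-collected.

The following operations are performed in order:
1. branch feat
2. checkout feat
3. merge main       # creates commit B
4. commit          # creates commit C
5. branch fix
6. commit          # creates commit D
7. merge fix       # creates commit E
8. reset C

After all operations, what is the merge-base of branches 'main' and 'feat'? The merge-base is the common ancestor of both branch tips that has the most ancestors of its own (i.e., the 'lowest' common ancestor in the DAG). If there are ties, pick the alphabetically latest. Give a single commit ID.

Answer: A

Derivation:
After op 1 (branch): HEAD=main@A [feat=A main=A]
After op 2 (checkout): HEAD=feat@A [feat=A main=A]
After op 3 (merge): HEAD=feat@B [feat=B main=A]
After op 4 (commit): HEAD=feat@C [feat=C main=A]
After op 5 (branch): HEAD=feat@C [feat=C fix=C main=A]
After op 6 (commit): HEAD=feat@D [feat=D fix=C main=A]
After op 7 (merge): HEAD=feat@E [feat=E fix=C main=A]
After op 8 (reset): HEAD=feat@C [feat=C fix=C main=A]
ancestors(main=A): ['A']
ancestors(feat=C): ['A', 'B', 'C']
common: ['A']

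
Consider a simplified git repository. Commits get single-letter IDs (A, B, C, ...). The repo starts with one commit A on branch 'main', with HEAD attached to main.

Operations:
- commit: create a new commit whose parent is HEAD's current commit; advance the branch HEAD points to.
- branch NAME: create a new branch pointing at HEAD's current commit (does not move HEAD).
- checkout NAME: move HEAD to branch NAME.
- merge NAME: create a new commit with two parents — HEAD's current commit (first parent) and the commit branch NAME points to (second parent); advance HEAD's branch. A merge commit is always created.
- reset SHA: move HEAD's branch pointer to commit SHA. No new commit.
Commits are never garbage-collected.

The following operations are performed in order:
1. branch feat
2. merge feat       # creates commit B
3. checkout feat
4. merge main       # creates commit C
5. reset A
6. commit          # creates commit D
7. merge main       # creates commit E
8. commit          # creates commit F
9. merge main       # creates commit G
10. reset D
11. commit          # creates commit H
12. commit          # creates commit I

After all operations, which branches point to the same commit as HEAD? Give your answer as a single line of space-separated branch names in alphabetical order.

After op 1 (branch): HEAD=main@A [feat=A main=A]
After op 2 (merge): HEAD=main@B [feat=A main=B]
After op 3 (checkout): HEAD=feat@A [feat=A main=B]
After op 4 (merge): HEAD=feat@C [feat=C main=B]
After op 5 (reset): HEAD=feat@A [feat=A main=B]
After op 6 (commit): HEAD=feat@D [feat=D main=B]
After op 7 (merge): HEAD=feat@E [feat=E main=B]
After op 8 (commit): HEAD=feat@F [feat=F main=B]
After op 9 (merge): HEAD=feat@G [feat=G main=B]
After op 10 (reset): HEAD=feat@D [feat=D main=B]
After op 11 (commit): HEAD=feat@H [feat=H main=B]
After op 12 (commit): HEAD=feat@I [feat=I main=B]

Answer: feat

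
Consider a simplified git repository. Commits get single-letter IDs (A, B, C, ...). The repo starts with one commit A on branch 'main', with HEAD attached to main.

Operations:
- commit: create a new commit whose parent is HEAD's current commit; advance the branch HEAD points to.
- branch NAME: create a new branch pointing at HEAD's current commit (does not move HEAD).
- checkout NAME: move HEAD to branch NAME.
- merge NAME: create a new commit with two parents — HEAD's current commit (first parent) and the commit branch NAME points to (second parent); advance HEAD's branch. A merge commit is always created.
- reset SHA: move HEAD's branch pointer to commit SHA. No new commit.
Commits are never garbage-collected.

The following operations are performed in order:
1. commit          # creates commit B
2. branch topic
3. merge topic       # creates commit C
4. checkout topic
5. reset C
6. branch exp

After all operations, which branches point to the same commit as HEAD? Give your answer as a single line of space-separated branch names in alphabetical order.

Answer: exp main topic

Derivation:
After op 1 (commit): HEAD=main@B [main=B]
After op 2 (branch): HEAD=main@B [main=B topic=B]
After op 3 (merge): HEAD=main@C [main=C topic=B]
After op 4 (checkout): HEAD=topic@B [main=C topic=B]
After op 5 (reset): HEAD=topic@C [main=C topic=C]
After op 6 (branch): HEAD=topic@C [exp=C main=C topic=C]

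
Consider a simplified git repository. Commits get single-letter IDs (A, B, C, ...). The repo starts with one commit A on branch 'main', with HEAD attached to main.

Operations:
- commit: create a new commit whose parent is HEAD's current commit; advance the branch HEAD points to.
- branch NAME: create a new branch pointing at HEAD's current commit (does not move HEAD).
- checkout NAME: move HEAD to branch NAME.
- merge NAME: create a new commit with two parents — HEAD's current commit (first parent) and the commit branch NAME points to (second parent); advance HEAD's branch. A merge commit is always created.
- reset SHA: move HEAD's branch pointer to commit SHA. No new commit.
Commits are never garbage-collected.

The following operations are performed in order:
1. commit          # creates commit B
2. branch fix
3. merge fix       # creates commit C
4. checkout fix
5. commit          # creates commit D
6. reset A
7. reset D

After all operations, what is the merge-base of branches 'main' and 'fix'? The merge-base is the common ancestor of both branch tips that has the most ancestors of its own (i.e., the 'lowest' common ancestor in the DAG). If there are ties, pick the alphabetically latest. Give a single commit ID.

Answer: B

Derivation:
After op 1 (commit): HEAD=main@B [main=B]
After op 2 (branch): HEAD=main@B [fix=B main=B]
After op 3 (merge): HEAD=main@C [fix=B main=C]
After op 4 (checkout): HEAD=fix@B [fix=B main=C]
After op 5 (commit): HEAD=fix@D [fix=D main=C]
After op 6 (reset): HEAD=fix@A [fix=A main=C]
After op 7 (reset): HEAD=fix@D [fix=D main=C]
ancestors(main=C): ['A', 'B', 'C']
ancestors(fix=D): ['A', 'B', 'D']
common: ['A', 'B']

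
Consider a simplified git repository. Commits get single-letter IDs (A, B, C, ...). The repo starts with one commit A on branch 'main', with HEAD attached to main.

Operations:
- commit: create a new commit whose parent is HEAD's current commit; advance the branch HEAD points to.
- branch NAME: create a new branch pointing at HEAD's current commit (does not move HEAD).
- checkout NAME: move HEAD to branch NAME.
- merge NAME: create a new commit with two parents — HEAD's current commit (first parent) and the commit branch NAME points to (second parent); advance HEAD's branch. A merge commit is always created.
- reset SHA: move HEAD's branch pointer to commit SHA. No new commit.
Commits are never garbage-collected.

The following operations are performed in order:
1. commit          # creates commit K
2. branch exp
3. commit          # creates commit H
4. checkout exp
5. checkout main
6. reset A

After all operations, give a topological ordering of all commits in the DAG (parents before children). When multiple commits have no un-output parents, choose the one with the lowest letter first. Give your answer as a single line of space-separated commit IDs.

Answer: A K H

Derivation:
After op 1 (commit): HEAD=main@K [main=K]
After op 2 (branch): HEAD=main@K [exp=K main=K]
After op 3 (commit): HEAD=main@H [exp=K main=H]
After op 4 (checkout): HEAD=exp@K [exp=K main=H]
After op 5 (checkout): HEAD=main@H [exp=K main=H]
After op 6 (reset): HEAD=main@A [exp=K main=A]
commit A: parents=[]
commit H: parents=['K']
commit K: parents=['A']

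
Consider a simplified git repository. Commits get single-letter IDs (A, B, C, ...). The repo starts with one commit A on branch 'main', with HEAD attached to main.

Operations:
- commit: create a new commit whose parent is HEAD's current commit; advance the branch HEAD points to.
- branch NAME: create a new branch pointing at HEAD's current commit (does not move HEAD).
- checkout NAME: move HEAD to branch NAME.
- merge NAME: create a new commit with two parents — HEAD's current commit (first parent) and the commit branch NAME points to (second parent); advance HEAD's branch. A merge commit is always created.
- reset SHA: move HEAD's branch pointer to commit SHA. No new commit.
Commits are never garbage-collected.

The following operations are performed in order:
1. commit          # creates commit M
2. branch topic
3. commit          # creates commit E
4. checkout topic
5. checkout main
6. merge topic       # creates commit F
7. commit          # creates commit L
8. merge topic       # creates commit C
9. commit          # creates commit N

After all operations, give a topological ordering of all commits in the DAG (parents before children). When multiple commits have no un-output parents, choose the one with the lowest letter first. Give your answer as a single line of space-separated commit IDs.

After op 1 (commit): HEAD=main@M [main=M]
After op 2 (branch): HEAD=main@M [main=M topic=M]
After op 3 (commit): HEAD=main@E [main=E topic=M]
After op 4 (checkout): HEAD=topic@M [main=E topic=M]
After op 5 (checkout): HEAD=main@E [main=E topic=M]
After op 6 (merge): HEAD=main@F [main=F topic=M]
After op 7 (commit): HEAD=main@L [main=L topic=M]
After op 8 (merge): HEAD=main@C [main=C topic=M]
After op 9 (commit): HEAD=main@N [main=N topic=M]
commit A: parents=[]
commit C: parents=['L', 'M']
commit E: parents=['M']
commit F: parents=['E', 'M']
commit L: parents=['F']
commit M: parents=['A']
commit N: parents=['C']

Answer: A M E F L C N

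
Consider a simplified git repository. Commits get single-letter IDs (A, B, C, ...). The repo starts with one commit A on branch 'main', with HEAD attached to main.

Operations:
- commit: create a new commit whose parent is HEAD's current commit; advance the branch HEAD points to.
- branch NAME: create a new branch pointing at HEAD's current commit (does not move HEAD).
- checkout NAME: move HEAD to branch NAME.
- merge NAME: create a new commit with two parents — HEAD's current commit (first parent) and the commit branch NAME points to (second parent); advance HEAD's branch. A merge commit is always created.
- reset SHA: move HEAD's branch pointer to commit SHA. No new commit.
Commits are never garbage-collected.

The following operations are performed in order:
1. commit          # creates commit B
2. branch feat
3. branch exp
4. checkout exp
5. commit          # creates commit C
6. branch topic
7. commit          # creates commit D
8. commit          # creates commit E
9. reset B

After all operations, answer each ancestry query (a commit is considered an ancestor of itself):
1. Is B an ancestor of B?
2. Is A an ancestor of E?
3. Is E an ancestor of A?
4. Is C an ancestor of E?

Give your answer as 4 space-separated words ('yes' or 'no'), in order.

Answer: yes yes no yes

Derivation:
After op 1 (commit): HEAD=main@B [main=B]
After op 2 (branch): HEAD=main@B [feat=B main=B]
After op 3 (branch): HEAD=main@B [exp=B feat=B main=B]
After op 4 (checkout): HEAD=exp@B [exp=B feat=B main=B]
After op 5 (commit): HEAD=exp@C [exp=C feat=B main=B]
After op 6 (branch): HEAD=exp@C [exp=C feat=B main=B topic=C]
After op 7 (commit): HEAD=exp@D [exp=D feat=B main=B topic=C]
After op 8 (commit): HEAD=exp@E [exp=E feat=B main=B topic=C]
After op 9 (reset): HEAD=exp@B [exp=B feat=B main=B topic=C]
ancestors(B) = {A,B}; B in? yes
ancestors(E) = {A,B,C,D,E}; A in? yes
ancestors(A) = {A}; E in? no
ancestors(E) = {A,B,C,D,E}; C in? yes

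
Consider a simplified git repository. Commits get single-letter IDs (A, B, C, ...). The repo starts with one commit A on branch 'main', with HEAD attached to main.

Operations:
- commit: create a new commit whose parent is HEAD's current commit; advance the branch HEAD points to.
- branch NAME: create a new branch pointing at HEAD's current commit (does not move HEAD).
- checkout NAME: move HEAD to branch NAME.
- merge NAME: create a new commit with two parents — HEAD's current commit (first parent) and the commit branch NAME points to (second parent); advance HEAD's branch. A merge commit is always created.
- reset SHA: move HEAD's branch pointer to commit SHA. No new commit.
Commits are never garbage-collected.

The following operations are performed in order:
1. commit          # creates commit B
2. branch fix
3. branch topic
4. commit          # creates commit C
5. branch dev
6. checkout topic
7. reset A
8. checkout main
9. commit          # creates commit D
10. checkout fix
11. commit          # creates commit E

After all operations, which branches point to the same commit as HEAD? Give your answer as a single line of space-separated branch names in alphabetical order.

Answer: fix

Derivation:
After op 1 (commit): HEAD=main@B [main=B]
After op 2 (branch): HEAD=main@B [fix=B main=B]
After op 3 (branch): HEAD=main@B [fix=B main=B topic=B]
After op 4 (commit): HEAD=main@C [fix=B main=C topic=B]
After op 5 (branch): HEAD=main@C [dev=C fix=B main=C topic=B]
After op 6 (checkout): HEAD=topic@B [dev=C fix=B main=C topic=B]
After op 7 (reset): HEAD=topic@A [dev=C fix=B main=C topic=A]
After op 8 (checkout): HEAD=main@C [dev=C fix=B main=C topic=A]
After op 9 (commit): HEAD=main@D [dev=C fix=B main=D topic=A]
After op 10 (checkout): HEAD=fix@B [dev=C fix=B main=D topic=A]
After op 11 (commit): HEAD=fix@E [dev=C fix=E main=D topic=A]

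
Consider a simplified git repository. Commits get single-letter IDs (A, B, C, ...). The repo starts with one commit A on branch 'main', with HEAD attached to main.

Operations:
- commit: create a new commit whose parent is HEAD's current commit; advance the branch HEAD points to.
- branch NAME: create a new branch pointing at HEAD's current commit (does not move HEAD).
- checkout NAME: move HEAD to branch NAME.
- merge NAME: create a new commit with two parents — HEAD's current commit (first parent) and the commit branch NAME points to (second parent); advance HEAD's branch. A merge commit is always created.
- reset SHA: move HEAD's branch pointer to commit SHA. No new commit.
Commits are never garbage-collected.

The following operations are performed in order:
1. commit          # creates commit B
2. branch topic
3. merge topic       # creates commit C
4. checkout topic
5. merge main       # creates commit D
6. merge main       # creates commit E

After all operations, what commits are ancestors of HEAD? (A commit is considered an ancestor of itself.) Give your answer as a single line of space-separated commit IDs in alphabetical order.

Answer: A B C D E

Derivation:
After op 1 (commit): HEAD=main@B [main=B]
After op 2 (branch): HEAD=main@B [main=B topic=B]
After op 3 (merge): HEAD=main@C [main=C topic=B]
After op 4 (checkout): HEAD=topic@B [main=C topic=B]
After op 5 (merge): HEAD=topic@D [main=C topic=D]
After op 6 (merge): HEAD=topic@E [main=C topic=E]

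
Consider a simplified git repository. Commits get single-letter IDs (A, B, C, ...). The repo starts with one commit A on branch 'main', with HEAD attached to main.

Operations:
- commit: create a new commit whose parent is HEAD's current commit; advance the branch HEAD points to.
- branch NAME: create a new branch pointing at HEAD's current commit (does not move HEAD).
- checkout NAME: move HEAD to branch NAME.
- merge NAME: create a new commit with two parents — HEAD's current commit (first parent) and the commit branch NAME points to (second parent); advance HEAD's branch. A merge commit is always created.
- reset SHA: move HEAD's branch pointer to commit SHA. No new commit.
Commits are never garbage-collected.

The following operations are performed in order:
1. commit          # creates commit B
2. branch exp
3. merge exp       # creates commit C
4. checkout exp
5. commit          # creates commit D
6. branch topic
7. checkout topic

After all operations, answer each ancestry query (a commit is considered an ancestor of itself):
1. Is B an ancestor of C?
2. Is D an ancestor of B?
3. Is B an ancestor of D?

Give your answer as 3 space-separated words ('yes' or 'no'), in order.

Answer: yes no yes

Derivation:
After op 1 (commit): HEAD=main@B [main=B]
After op 2 (branch): HEAD=main@B [exp=B main=B]
After op 3 (merge): HEAD=main@C [exp=B main=C]
After op 4 (checkout): HEAD=exp@B [exp=B main=C]
After op 5 (commit): HEAD=exp@D [exp=D main=C]
After op 6 (branch): HEAD=exp@D [exp=D main=C topic=D]
After op 7 (checkout): HEAD=topic@D [exp=D main=C topic=D]
ancestors(C) = {A,B,C}; B in? yes
ancestors(B) = {A,B}; D in? no
ancestors(D) = {A,B,D}; B in? yes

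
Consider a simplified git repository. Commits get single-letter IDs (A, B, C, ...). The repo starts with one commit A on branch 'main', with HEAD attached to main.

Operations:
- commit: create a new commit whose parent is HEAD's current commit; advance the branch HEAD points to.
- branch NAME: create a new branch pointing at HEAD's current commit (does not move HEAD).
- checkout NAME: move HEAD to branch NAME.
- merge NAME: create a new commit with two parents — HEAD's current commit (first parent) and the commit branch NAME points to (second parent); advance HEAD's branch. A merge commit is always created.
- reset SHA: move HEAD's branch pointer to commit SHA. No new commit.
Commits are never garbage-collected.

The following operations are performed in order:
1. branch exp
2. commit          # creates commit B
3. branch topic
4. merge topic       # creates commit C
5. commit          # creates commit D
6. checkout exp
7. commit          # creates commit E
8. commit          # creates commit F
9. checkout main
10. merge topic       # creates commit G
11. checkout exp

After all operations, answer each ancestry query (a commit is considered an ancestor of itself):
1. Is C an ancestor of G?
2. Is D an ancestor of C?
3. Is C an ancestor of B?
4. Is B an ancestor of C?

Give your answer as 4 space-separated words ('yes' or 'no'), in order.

Answer: yes no no yes

Derivation:
After op 1 (branch): HEAD=main@A [exp=A main=A]
After op 2 (commit): HEAD=main@B [exp=A main=B]
After op 3 (branch): HEAD=main@B [exp=A main=B topic=B]
After op 4 (merge): HEAD=main@C [exp=A main=C topic=B]
After op 5 (commit): HEAD=main@D [exp=A main=D topic=B]
After op 6 (checkout): HEAD=exp@A [exp=A main=D topic=B]
After op 7 (commit): HEAD=exp@E [exp=E main=D topic=B]
After op 8 (commit): HEAD=exp@F [exp=F main=D topic=B]
After op 9 (checkout): HEAD=main@D [exp=F main=D topic=B]
After op 10 (merge): HEAD=main@G [exp=F main=G topic=B]
After op 11 (checkout): HEAD=exp@F [exp=F main=G topic=B]
ancestors(G) = {A,B,C,D,G}; C in? yes
ancestors(C) = {A,B,C}; D in? no
ancestors(B) = {A,B}; C in? no
ancestors(C) = {A,B,C}; B in? yes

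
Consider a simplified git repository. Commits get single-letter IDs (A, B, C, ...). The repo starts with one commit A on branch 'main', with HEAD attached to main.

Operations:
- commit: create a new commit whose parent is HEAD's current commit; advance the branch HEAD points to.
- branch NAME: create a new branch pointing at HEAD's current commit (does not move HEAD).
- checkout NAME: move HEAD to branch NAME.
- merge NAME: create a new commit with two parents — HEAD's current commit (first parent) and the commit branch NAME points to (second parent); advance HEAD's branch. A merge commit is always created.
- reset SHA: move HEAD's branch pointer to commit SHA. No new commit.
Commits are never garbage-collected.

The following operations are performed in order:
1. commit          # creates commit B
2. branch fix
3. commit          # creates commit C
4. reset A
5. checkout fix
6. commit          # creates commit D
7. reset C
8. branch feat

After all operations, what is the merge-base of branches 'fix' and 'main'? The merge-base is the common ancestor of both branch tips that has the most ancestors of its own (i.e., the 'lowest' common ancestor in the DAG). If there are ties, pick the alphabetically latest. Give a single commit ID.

After op 1 (commit): HEAD=main@B [main=B]
After op 2 (branch): HEAD=main@B [fix=B main=B]
After op 3 (commit): HEAD=main@C [fix=B main=C]
After op 4 (reset): HEAD=main@A [fix=B main=A]
After op 5 (checkout): HEAD=fix@B [fix=B main=A]
After op 6 (commit): HEAD=fix@D [fix=D main=A]
After op 7 (reset): HEAD=fix@C [fix=C main=A]
After op 8 (branch): HEAD=fix@C [feat=C fix=C main=A]
ancestors(fix=C): ['A', 'B', 'C']
ancestors(main=A): ['A']
common: ['A']

Answer: A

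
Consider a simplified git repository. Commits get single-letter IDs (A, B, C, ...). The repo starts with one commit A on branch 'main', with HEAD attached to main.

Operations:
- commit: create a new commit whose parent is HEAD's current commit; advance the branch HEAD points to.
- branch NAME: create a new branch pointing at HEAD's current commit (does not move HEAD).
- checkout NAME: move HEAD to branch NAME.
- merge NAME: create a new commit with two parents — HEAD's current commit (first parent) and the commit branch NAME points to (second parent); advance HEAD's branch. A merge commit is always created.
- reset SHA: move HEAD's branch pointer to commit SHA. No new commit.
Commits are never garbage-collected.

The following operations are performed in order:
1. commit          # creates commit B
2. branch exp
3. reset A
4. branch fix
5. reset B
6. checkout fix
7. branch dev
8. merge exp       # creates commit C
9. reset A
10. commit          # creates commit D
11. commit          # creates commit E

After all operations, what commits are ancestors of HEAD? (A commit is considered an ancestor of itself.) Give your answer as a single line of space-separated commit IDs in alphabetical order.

Answer: A D E

Derivation:
After op 1 (commit): HEAD=main@B [main=B]
After op 2 (branch): HEAD=main@B [exp=B main=B]
After op 3 (reset): HEAD=main@A [exp=B main=A]
After op 4 (branch): HEAD=main@A [exp=B fix=A main=A]
After op 5 (reset): HEAD=main@B [exp=B fix=A main=B]
After op 6 (checkout): HEAD=fix@A [exp=B fix=A main=B]
After op 7 (branch): HEAD=fix@A [dev=A exp=B fix=A main=B]
After op 8 (merge): HEAD=fix@C [dev=A exp=B fix=C main=B]
After op 9 (reset): HEAD=fix@A [dev=A exp=B fix=A main=B]
After op 10 (commit): HEAD=fix@D [dev=A exp=B fix=D main=B]
After op 11 (commit): HEAD=fix@E [dev=A exp=B fix=E main=B]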